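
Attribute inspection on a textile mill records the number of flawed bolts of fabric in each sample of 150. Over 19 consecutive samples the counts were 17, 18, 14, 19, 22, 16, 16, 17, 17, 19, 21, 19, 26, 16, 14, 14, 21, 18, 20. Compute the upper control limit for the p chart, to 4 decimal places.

0.2005

p̄ = Σdᵢ / (k·n) = 344 / (19 × 150) = 0.12070
UCL = p̄ + 3·√(p̄(1−p̄)/n) = 0.12070 + 3 × √(0.12070×0.87930/150) = 0.12070 + 3 × 0.02660 = 0.20050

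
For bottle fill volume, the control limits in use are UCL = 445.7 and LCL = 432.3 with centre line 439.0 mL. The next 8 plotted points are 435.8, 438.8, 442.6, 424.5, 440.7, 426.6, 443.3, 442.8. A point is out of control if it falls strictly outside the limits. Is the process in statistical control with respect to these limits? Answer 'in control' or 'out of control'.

Compare each point to [432.3, 445.7]: sample 4 = 424.5 < LCL; sample 6 = 426.6 < LCL.

out of control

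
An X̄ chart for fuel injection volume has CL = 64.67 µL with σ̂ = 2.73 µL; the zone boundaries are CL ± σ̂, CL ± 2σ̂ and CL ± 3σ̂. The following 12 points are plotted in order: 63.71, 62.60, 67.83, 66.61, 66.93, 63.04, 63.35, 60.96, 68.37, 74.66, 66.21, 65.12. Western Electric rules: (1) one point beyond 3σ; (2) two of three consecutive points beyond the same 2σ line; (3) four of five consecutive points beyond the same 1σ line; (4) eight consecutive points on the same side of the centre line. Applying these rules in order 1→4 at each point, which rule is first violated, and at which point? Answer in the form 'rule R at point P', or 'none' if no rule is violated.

rule 1 at point 10

Zone of each point (C = within 1σ̂, B = 1σ̂–2σ̂, A = 2σ̂–3σ̂, * = beyond 3σ̂; sign = side of CL): 1:-C, 2:-C, 3:+B, 4:+C, 5:+C, 6:-C, 7:-C, 8:-B, 9:+B, 10:+*, 11:+C, 12:+C
Rule 1 (one point beyond the 3σ limits) is satisfied at point 10.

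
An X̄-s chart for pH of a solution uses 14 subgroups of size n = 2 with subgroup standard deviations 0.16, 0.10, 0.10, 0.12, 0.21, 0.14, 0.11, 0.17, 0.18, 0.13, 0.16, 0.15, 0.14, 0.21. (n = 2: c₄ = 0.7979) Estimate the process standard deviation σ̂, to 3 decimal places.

0.186

s̄ = (0.16 + 0.10 + 0.10 + 0.12 + 0.21 + 0.14 + 0.11 + 0.17 + 0.18 + 0.13 + 0.16 + 0.15 + 0.14 + 0.21) / 14 = 0.1486
σ̂ = s̄ / c₄ = 0.1486 / 0.7979 = 0.1862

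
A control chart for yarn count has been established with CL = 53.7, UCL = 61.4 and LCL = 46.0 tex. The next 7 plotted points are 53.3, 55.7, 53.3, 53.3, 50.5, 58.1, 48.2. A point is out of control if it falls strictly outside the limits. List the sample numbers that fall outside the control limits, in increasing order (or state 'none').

All 7 points lie within [46.0, 61.4].

none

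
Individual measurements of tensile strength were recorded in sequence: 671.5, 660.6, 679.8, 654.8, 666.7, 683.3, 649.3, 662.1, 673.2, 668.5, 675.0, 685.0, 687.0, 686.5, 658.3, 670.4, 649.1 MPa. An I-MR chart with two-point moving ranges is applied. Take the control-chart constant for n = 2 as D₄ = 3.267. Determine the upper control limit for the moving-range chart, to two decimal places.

Moving ranges: 10.9, 19.2, 25.0, 11.9, 16.6, 34.0, 12.8, 11.1, 4.7, 6.5, 10.0, 2.0, 0.5, 28.2, 12.1, 21.3; M̄R̄ = 226.8000 / 16 = 14.1750
UCL_MR = D₄·M̄R̄ = 3.267 × 14.1750 = 46.3097

46.31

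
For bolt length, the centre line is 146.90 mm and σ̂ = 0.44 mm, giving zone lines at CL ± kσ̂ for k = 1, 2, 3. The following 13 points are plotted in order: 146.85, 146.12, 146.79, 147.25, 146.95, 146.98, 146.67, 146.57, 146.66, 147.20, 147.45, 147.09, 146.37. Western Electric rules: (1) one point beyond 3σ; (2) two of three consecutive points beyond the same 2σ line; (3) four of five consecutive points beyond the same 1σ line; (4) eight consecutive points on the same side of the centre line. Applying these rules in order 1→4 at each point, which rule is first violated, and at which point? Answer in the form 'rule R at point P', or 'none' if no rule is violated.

Zone of each point (C = within 1σ̂, B = 1σ̂–2σ̂, A = 2σ̂–3σ̂, * = beyond 3σ̂; sign = side of CL): 1:-C, 2:-B, 3:-C, 4:+C, 5:+C, 6:+C, 7:-C, 8:-C, 9:-C, 10:+C, 11:+B, 12:+C, 13:-B
No rule fires across all 13 points.

none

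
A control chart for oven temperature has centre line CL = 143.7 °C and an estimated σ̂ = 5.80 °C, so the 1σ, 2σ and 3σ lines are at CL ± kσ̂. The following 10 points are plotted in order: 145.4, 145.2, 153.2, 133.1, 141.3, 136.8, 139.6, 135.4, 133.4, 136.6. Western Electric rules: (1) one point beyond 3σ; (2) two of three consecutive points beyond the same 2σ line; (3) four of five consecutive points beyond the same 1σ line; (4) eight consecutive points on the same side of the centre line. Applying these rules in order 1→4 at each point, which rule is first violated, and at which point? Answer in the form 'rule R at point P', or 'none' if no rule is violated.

Zone of each point (C = within 1σ̂, B = 1σ̂–2σ̂, A = 2σ̂–3σ̂, * = beyond 3σ̂; sign = side of CL): 1:+C, 2:+C, 3:+B, 4:-B, 5:-C, 6:-B, 7:-C, 8:-B, 9:-B, 10:-B
Rule 3 (four of five consecutive points beyond the same 1σ limit) is satisfied at point 10.

rule 3 at point 10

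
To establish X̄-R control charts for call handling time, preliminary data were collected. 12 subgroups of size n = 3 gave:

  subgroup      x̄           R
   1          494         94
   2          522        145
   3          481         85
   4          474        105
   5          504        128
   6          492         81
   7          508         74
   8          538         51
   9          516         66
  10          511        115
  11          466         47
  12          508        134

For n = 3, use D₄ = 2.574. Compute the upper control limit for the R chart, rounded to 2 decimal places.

R̄ = (94 + 145 + 85 + 105 + 128 + 81 + 74 + 51 + 66 + 115 + 47 + 134) / 12 = 1125.0000 / 12 = 93.7500
UCL_R = D₄·R̄ = 2.574 × 93.7500 = 241.3125

241.31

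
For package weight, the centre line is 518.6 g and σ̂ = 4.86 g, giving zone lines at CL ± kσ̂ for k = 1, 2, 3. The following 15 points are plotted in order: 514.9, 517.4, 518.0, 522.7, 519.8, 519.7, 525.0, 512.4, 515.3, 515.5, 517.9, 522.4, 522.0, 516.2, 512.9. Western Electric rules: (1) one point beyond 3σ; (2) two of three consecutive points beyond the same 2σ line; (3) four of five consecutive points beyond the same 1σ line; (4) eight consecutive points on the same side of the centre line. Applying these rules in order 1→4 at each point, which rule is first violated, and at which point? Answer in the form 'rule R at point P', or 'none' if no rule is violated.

Zone of each point (C = within 1σ̂, B = 1σ̂–2σ̂, A = 2σ̂–3σ̂, * = beyond 3σ̂; sign = side of CL): 1:-C, 2:-C, 3:-C, 4:+C, 5:+C, 6:+C, 7:+B, 8:-B, 9:-C, 10:-C, 11:-C, 12:+C, 13:+C, 14:-C, 15:-B
No rule fires across all 15 points.

none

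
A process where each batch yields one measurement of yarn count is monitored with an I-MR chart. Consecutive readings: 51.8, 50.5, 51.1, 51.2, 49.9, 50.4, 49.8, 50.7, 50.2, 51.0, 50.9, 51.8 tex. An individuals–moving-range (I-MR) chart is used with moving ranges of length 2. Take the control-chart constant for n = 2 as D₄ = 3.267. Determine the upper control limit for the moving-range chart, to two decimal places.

Moving ranges: 1.3, 0.6, 0.1, 1.3, 0.5, 0.6, 0.9, 0.5, 0.8, 0.1, 0.9; M̄R̄ = 7.6000 / 11 = 0.6909
UCL_MR = D₄·M̄R̄ = 3.267 × 0.6909 = 2.2572

2.26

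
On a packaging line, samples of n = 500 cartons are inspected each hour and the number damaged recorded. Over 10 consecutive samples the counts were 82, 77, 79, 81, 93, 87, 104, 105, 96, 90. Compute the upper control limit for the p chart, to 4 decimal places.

0.2302

p̄ = Σdᵢ / (k·n) = 894 / (10 × 500) = 0.17880
UCL = p̄ + 3·√(p̄(1−p̄)/n) = 0.17880 + 3 × √(0.17880×0.82120/500) = 0.17880 + 3 × 0.01714 = 0.23021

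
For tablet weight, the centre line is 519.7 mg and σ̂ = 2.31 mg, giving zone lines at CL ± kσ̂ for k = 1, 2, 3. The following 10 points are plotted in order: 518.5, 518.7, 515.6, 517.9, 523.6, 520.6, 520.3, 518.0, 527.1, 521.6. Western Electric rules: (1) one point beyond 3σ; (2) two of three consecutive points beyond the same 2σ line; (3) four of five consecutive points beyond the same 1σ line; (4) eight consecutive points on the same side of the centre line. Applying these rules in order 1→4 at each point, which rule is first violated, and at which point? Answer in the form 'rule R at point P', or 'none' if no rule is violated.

Zone of each point (C = within 1σ̂, B = 1σ̂–2σ̂, A = 2σ̂–3σ̂, * = beyond 3σ̂; sign = side of CL): 1:-C, 2:-C, 3:-B, 4:-C, 5:+B, 6:+C, 7:+C, 8:-C, 9:+*, 10:+C
Rule 1 (one point beyond the 3σ limits) is satisfied at point 9.

rule 1 at point 9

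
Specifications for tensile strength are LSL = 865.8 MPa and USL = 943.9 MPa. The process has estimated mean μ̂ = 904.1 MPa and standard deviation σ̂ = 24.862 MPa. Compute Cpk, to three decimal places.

0.514

Cpu = (USL − μ̂) / (3σ̂) = (943.9 − 904.1) / (3 × 24.862) = 0.5336; Cpl = (μ̂ − LSL) / (3σ̂) = (904.1 − 865.8) / (3 × 24.862) = 0.5135; Cpk = min(Cpu, Cpl) = 0.5135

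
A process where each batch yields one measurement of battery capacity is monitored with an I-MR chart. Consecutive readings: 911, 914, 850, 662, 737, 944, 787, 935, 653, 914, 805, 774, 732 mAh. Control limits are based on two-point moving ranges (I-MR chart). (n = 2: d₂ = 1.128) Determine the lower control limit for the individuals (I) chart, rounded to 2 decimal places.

469.47

X̄ = (911 + 914 + 850 + 662 + 737 + 944 + 787 + 935 + 653 + 914 + 805 + 774 + 732) / 13 = 816.7692
Moving ranges: 3, 64, 188, 75, 207, 157, 148, 282, 261, 109, 31, 42; M̄R̄ = 1567.0000 / 12 = 130.5833
LCL = X̄ − 3·M̄R̄/d₂ = 816.7692 − 3 × 130.5833 / 1.128 = 469.4731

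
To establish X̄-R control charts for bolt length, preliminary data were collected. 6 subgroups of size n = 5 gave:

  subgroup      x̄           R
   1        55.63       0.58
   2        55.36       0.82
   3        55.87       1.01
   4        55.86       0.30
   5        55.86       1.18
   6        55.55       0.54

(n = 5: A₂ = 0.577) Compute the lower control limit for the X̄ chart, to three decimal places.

55.262

X̄̄ = (55.63 + 55.36 + 55.87 + 55.86 + 55.86 + 55.55) / 6 = 334.1300 / 6 = 55.6883
R̄ = (0.58 + 0.82 + 1.01 + 0.30 + 1.18 + 0.54) / 6 = 4.4300 / 6 = 0.7383
LCL = X̄̄ − A₂·R̄ = 55.6883 − 0.577 × 0.7383 = 55.2623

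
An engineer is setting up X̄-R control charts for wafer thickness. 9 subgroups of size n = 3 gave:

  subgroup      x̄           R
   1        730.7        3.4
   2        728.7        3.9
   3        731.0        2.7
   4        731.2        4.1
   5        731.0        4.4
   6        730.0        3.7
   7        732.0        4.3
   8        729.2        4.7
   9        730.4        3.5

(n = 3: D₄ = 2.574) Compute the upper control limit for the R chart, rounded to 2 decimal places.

R̄ = (3.4 + 3.9 + 2.7 + 4.1 + 4.4 + 3.7 + 4.3 + 4.7 + 3.5) / 9 = 34.7000 / 9 = 3.8556
UCL_R = D₄·R̄ = 2.574 × 3.8556 = 9.9242

9.92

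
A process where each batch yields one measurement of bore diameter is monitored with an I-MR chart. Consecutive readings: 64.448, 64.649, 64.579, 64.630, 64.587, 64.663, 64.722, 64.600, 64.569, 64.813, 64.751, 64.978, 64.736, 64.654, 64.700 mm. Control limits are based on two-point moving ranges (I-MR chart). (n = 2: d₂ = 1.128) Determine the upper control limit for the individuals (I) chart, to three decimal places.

64.968

X̄ = (64.448 + 64.649 + 64.579 + 64.630 + 64.587 + 64.663 + 64.722 + 64.600 + 64.569 + 64.813 + 64.751 + 64.978 + 64.736 + 64.654 + 64.700) / 15 = 64.6719
Moving ranges: 0.201, 0.070, 0.051, 0.043, 0.076, 0.059, 0.122, 0.031, 0.244, 0.062, 0.227, 0.242, 0.082, 0.046; M̄R̄ = 1.5560 / 14 = 0.1111
UCL = X̄ + 3·M̄R̄/d₂ = 64.6719 + 3 × 0.1111 / 1.128 = 64.9675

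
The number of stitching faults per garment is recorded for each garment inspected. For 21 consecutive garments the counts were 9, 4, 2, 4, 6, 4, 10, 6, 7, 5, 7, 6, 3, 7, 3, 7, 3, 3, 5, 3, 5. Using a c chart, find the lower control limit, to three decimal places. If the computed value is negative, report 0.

0.000

c̄ = (9 + 4 + 2 + 4 + 6 + 4 + 10 + 6 + 7 + 5 + 7 + 6 + 3 + 7 + 3 + 7 + 3 + 3 + 5 + 3 + 5) / 21 = 109 / 21 = 5.1905
LCL = c̄ − 3√c̄ = 5.1905 − 3 × 2.2783 = -1.6443 → 0 (cannot be negative)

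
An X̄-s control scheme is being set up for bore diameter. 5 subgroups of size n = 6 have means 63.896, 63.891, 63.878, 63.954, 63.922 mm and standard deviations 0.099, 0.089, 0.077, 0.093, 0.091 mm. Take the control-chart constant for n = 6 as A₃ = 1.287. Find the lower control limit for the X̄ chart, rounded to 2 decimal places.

63.79

X̄̄ = (63.896 + 63.891 + 63.878 + 63.954 + 63.922) / 5 = 63.9082
s̄ = (0.099 + 0.089 + 0.077 + 0.093 + 0.091) / 5 = 0.0898
LCL = X̄̄ − A₃·s̄ = 63.9082 − 1.287 × 0.0898 = 63.7926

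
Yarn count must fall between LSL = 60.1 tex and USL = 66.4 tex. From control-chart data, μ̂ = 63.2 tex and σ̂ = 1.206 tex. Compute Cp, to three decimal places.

0.871

Cp = (USL − LSL) / (6σ̂) = (66.4 − 60.1) / (6 × 1.206) = 6.3000 / 7.2360 = 0.8706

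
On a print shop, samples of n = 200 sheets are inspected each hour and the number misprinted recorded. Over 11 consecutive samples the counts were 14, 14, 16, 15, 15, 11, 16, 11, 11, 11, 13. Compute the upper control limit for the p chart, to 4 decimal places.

p̄ = Σdᵢ / (k·n) = 147 / (11 × 200) = 0.06682
UCL = p̄ + 3·√(p̄(1−p̄)/n) = 0.06682 + 3 × √(0.06682×0.93318/200) = 0.06682 + 3 × 0.01766 = 0.11979

0.1198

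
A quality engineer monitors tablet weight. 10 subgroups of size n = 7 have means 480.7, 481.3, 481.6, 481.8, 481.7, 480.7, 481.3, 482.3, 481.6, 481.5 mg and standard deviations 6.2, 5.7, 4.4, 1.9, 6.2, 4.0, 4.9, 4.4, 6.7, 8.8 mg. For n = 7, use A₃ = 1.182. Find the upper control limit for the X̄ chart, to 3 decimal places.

487.738

X̄̄ = (480.7 + 481.3 + 481.6 + 481.8 + 481.7 + 480.7 + 481.3 + 482.3 + 481.6 + 481.5) / 10 = 481.4500
s̄ = (6.2 + 5.7 + 4.4 + 1.9 + 6.2 + 4.0 + 4.9 + 4.4 + 6.7 + 8.8) / 10 = 5.3200
UCL = X̄̄ + A₃·s̄ = 481.4500 + 1.182 × 5.3200 = 487.7382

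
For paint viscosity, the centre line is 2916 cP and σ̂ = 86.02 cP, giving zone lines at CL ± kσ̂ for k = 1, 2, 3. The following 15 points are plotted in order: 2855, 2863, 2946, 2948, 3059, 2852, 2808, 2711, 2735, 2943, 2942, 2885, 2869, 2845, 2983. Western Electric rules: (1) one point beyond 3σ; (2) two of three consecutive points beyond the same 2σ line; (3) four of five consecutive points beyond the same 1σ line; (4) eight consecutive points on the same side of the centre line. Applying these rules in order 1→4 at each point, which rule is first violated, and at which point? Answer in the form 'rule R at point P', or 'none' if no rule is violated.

Zone of each point (C = within 1σ̂, B = 1σ̂–2σ̂, A = 2σ̂–3σ̂, * = beyond 3σ̂; sign = side of CL): 1:-C, 2:-C, 3:+C, 4:+C, 5:+B, 6:-C, 7:-B, 8:-A, 9:-A, 10:+C, 11:+C, 12:-C, 13:-C, 14:-C, 15:+C
Rule 2 (two of three consecutive points beyond the same 2σ limit) is satisfied at point 9.

rule 2 at point 9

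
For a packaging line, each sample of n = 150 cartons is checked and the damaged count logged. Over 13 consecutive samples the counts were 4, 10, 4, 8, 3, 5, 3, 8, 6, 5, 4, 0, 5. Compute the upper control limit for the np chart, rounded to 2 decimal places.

11.60

p̄ = Σdᵢ / (k·n) = 65 / (13 × 150) = 0.03333
UCL = np̄ + 3·√(np̄(1−p̄)) = 5.0000 + 3 × √(5.0000×0.96667) = 5.0000 + 3 × 2.1985 = 11.5955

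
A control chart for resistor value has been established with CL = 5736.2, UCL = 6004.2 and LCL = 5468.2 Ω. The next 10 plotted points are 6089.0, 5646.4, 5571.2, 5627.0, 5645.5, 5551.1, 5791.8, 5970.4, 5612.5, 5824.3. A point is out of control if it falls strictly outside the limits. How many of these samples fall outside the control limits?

1

Compare each point to [5468.2, 6004.2]: sample 1 = 6089.0 > UCL.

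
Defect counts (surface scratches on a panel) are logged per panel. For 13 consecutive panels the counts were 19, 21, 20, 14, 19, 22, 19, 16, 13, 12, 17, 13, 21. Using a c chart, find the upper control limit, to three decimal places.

c̄ = (19 + 21 + 20 + 14 + 19 + 22 + 19 + 16 + 13 + 12 + 17 + 13 + 21) / 13 = 226 / 13 = 17.3846
UCL = c̄ + 3√c̄ = 17.3846 + 3 × √17.3846 = 17.3846 + 3 × 4.1695 = 29.8931

29.893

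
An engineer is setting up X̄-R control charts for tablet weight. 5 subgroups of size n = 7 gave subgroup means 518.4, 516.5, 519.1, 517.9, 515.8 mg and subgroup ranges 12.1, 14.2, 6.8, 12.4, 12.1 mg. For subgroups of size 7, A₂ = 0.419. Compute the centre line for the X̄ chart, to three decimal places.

517.540

X̄̄ = (518.4 + 516.5 + 519.1 + 517.9 + 515.8) / 5 = 2587.7000 / 5 = 517.5400
CL = X̄̄ = 517.5400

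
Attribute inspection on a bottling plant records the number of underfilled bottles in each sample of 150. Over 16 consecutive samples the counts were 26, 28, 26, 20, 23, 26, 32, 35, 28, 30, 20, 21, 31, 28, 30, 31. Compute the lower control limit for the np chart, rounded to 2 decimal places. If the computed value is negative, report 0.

p̄ = Σdᵢ / (k·n) = 435 / (16 × 150) = 0.18125
LCL = np̄ − 3·√(np̄(1−p̄)) = 27.1875 − 3 × 4.7180 = 13.0334

13.03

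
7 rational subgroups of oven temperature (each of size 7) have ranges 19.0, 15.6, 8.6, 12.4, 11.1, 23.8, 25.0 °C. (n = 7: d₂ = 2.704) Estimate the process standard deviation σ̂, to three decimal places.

R̄ = (19.0 + 15.6 + 8.6 + 12.4 + 11.1 + 23.8 + 25.0) / 7 = 16.5000
σ̂ = R̄ / d₂ = 16.5000 / 2.704 = 6.1021

6.102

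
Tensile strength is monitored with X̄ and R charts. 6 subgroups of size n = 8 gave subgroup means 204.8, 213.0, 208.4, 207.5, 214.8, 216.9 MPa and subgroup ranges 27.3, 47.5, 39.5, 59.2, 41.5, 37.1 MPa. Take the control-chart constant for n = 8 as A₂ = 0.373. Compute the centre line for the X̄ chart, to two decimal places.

X̄̄ = (204.8 + 213.0 + 208.4 + 207.5 + 214.8 + 216.9) / 6 = 1265.4000 / 6 = 210.9000
CL = X̄̄ = 210.9000

210.90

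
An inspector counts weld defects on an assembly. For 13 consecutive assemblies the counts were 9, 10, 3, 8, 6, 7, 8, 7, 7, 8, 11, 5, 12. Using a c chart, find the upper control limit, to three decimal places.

16.131

c̄ = (9 + 10 + 3 + 8 + 6 + 7 + 8 + 7 + 7 + 8 + 11 + 5 + 12) / 13 = 101 / 13 = 7.7692
UCL = c̄ + 3√c̄ = 7.7692 + 3 × √7.7692 = 7.7692 + 3 × 2.7873 = 16.1312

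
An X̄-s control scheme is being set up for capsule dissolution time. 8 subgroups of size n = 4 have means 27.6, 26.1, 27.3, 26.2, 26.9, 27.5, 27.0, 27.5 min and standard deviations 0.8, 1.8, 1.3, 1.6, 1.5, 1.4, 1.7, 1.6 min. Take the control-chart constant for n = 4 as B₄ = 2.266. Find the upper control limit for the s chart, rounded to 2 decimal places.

3.31

s̄ = (0.8 + 1.8 + 1.3 + 1.6 + 1.5 + 1.4 + 1.7 + 1.6) / 8 = 1.4625
UCL_s = B₄·s̄ = 2.266 × 1.4625 = 3.3140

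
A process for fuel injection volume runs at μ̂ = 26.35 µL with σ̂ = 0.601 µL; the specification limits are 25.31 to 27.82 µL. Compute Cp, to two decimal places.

Cp = (USL − LSL) / (6σ̂) = (27.82 − 25.31) / (6 × 0.601) = 2.5100 / 3.6060 = 0.6961

0.70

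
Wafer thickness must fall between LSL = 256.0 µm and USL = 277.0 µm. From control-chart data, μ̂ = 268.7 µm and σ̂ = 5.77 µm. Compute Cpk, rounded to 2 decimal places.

Cpu = (USL − μ̂) / (3σ̂) = (277.0 − 268.7) / (3 × 5.77) = 0.4795; Cpl = (μ̂ − LSL) / (3σ̂) = (268.7 − 256.0) / (3 × 5.77) = 0.7337; Cpk = min(Cpu, Cpl) = 0.4795

0.48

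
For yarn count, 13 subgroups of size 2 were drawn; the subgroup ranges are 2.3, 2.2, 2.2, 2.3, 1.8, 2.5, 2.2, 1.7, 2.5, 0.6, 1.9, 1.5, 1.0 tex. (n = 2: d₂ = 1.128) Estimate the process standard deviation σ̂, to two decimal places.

1.68

R̄ = (2.3 + 2.2 + 2.2 + 2.3 + 1.8 + 2.5 + 2.2 + 1.7 + 2.5 + 0.6 + 1.9 + 1.5 + 1.0) / 13 = 1.9000
σ̂ = R̄ / d₂ = 1.9000 / 1.128 = 1.6844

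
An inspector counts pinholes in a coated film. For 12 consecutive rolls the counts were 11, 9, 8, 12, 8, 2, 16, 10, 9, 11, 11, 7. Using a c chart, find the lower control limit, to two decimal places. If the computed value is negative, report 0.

0.25

c̄ = (11 + 9 + 8 + 12 + 8 + 2 + 16 + 10 + 9 + 11 + 11 + 7) / 12 = 114 / 12 = 9.5000
LCL = c̄ − 3√c̄ = 9.5000 − 3 × 3.0822 = 0.2534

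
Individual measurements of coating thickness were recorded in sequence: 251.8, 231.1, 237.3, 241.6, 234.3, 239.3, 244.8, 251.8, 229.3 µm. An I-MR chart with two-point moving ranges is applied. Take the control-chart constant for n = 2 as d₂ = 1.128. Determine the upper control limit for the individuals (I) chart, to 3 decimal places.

266.242

X̄ = (251.8 + 231.1 + 237.3 + 241.6 + 234.3 + 239.3 + 244.8 + 251.8 + 229.3) / 9 = 240.1444
Moving ranges: 20.7, 6.2, 4.3, 7.3, 5.0, 5.5, 7.0, 22.5; M̄R̄ = 78.5000 / 8 = 9.8125
UCL = X̄ + 3·M̄R̄/d₂ = 240.1444 + 3 × 9.8125 / 1.128 = 266.2415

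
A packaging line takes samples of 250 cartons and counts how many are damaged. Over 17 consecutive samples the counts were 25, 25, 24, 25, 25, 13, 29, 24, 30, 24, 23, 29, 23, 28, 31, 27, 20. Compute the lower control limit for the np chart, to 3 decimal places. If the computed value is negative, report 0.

10.770

p̄ = Σdᵢ / (k·n) = 425 / (17 × 250) = 0.10000
LCL = np̄ − 3·√(np̄(1−p̄)) = 25.0000 − 3 × 4.7434 = 10.7698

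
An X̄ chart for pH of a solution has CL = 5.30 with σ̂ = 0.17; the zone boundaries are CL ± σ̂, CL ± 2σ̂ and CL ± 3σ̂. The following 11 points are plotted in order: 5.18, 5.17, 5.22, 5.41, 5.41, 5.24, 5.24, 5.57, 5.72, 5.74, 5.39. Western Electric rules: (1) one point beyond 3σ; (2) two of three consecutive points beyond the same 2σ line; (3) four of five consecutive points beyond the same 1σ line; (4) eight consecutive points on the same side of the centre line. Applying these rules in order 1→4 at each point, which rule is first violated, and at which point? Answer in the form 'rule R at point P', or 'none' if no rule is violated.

rule 2 at point 10

Zone of each point (C = within 1σ̂, B = 1σ̂–2σ̂, A = 2σ̂–3σ̂, * = beyond 3σ̂; sign = side of CL): 1:-C, 2:-C, 3:-C, 4:+C, 5:+C, 6:-C, 7:-C, 8:+B, 9:+A, 10:+A, 11:+C
Rule 2 (two of three consecutive points beyond the same 2σ limit) is satisfied at point 10.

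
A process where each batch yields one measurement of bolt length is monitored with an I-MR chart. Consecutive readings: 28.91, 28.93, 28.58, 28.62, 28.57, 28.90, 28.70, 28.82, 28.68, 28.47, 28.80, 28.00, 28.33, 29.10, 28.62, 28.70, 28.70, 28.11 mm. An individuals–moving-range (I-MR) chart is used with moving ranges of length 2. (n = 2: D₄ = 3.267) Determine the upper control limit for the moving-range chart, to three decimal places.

Moving ranges: 0.02, 0.35, 0.04, 0.05, 0.33, 0.20, 0.12, 0.14, 0.21, 0.33, 0.80, 0.33, 0.77, 0.48, 0.08, 0.00, 0.59; M̄R̄ = 4.8400 / 17 = 0.2847
UCL_MR = D₄·M̄R̄ = 3.267 × 0.2847 = 0.9301

0.930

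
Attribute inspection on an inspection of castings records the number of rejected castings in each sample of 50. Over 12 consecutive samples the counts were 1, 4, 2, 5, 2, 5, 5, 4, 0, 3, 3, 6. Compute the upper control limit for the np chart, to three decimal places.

p̄ = Σdᵢ / (k·n) = 40 / (12 × 50) = 0.06667
UCL = np̄ + 3·√(np̄(1−p̄)) = 3.3333 + 3 × √(3.3333×0.93333) = 3.3333 + 3 × 1.7638 = 8.6248

8.625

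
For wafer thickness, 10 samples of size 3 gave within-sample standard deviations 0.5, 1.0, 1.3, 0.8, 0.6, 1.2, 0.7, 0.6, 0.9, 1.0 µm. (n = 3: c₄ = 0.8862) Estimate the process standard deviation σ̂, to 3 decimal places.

s̄ = (0.5 + 1.0 + 1.3 + 0.8 + 0.6 + 1.2 + 0.7 + 0.6 + 0.9 + 1.0) / 10 = 0.8600
σ̂ = s̄ / c₄ = 0.8600 / 0.8862 = 0.9704

0.970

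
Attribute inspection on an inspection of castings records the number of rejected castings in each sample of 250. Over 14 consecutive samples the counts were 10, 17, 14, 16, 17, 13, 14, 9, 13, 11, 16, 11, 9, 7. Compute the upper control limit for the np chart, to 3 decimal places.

23.037

p̄ = Σdᵢ / (k·n) = 177 / (14 × 250) = 0.05057
UCL = np̄ + 3·√(np̄(1−p̄)) = 12.6429 + 3 × √(12.6429×0.94943) = 12.6429 + 3 × 3.4646 = 23.0367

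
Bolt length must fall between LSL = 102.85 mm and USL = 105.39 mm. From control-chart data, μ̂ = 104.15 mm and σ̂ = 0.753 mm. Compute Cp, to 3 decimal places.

Cp = (USL − LSL) / (6σ̂) = (105.39 − 102.85) / (6 × 0.753) = 2.5400 / 4.5180 = 0.5622

0.562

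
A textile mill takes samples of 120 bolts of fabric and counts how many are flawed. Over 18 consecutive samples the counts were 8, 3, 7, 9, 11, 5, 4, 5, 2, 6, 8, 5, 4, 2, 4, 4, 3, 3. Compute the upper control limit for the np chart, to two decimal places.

11.84

p̄ = Σdᵢ / (k·n) = 93 / (18 × 120) = 0.04306
UCL = np̄ + 3·√(np̄(1−p̄)) = 5.1667 + 3 × √(5.1667×0.95694) = 5.1667 + 3 × 2.2236 = 11.8373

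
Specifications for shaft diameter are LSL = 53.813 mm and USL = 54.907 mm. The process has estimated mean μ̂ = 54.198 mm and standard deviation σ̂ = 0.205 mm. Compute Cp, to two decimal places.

0.89

Cp = (USL − LSL) / (6σ̂) = (54.907 − 53.813) / (6 × 0.205) = 1.0940 / 1.2300 = 0.8894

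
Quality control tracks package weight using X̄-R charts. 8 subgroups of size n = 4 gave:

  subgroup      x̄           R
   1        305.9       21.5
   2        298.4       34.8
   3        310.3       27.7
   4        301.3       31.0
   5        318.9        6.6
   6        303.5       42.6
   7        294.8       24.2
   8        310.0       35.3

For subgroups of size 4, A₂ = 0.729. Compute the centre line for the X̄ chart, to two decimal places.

X̄̄ = (305.9 + 298.4 + 310.3 + 301.3 + 318.9 + 303.5 + 294.8 + 310.0) / 8 = 2443.1000 / 8 = 305.3875
CL = X̄̄ = 305.3875

305.39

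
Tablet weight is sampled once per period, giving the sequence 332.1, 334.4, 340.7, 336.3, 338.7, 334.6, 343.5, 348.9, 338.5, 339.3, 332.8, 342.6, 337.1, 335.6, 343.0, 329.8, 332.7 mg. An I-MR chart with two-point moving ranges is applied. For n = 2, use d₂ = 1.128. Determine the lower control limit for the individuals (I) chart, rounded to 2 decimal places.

X̄ = (332.1 + 334.4 + 340.7 + 336.3 + 338.7 + 334.6 + 343.5 + 348.9 + 338.5 + 339.3 + 332.8 + 342.6 + 337.1 + 335.6 + 343.0 + 329.8 + 332.7) / 17 = 337.6824
Moving ranges: 2.3, 6.3, 4.4, 2.4, 4.1, 8.9, 5.4, 10.4, 0.8, 6.5, 9.8, 5.5, 1.5, 7.4, 13.2, 2.9; M̄R̄ = 91.8000 / 16 = 5.7375
LCL = X̄ − 3·M̄R̄/d₂ = 337.6824 − 3 × 5.7375 / 1.128 = 322.4230

322.42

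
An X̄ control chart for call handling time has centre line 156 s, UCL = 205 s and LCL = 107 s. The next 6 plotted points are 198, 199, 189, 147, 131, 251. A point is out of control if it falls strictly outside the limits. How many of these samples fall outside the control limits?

1

Compare each point to [107, 205]: sample 6 = 251 > UCL.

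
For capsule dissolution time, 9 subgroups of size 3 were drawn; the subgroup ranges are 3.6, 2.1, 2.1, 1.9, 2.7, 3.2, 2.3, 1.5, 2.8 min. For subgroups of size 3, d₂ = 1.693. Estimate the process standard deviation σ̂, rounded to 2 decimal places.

1.46

R̄ = (3.6 + 2.1 + 2.1 + 1.9 + 2.7 + 3.2 + 2.3 + 1.5 + 2.8) / 9 = 2.4667
σ̂ = R̄ / d₂ = 2.4667 / 1.693 = 1.4570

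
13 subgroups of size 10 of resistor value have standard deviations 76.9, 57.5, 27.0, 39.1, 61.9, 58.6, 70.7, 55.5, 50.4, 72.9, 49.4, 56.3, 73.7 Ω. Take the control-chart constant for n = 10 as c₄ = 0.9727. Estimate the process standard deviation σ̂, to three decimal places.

59.304

s̄ = (76.9 + 57.5 + 27.0 + 39.1 + 61.9 + 58.6 + 70.7 + 55.5 + 50.4 + 72.9 + 49.4 + 56.3 + 73.7) / 13 = 57.6846
σ̂ = s̄ / c₄ = 57.6846 / 0.9727 = 59.3036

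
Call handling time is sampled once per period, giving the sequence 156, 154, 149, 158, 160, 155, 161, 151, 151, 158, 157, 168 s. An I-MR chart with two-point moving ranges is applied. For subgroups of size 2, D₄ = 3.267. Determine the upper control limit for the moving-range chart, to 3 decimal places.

17.226

Moving ranges: 2, 5, 9, 2, 5, 6, 10, 0, 7, 1, 11; M̄R̄ = 58.0000 / 11 = 5.2727
UCL_MR = D₄·M̄R̄ = 3.267 × 5.2727 = 17.2260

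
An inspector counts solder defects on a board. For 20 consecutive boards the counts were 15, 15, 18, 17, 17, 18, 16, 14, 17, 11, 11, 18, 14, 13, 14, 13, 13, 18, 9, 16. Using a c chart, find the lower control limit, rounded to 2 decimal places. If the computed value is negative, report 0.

c̄ = (15 + 15 + 18 + 17 + 17 + 18 + 16 + 14 + 17 + 11 + 11 + 18 + 14 + 13 + 14 + 13 + 13 + 18 + 9 + 16) / 20 = 297 / 20 = 14.8500
LCL = c̄ − 3√c̄ = 14.8500 − 3 × 3.8536 = 3.2893

3.29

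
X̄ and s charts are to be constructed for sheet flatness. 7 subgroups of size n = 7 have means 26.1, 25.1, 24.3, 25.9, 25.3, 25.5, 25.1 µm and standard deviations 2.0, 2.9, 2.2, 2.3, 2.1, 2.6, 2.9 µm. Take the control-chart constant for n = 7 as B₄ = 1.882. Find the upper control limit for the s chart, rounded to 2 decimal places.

4.57

s̄ = (2.0 + 2.9 + 2.2 + 2.3 + 2.1 + 2.6 + 2.9) / 7 = 2.4286
UCL_s = B₄·s̄ = 1.882 × 2.4286 = 4.5706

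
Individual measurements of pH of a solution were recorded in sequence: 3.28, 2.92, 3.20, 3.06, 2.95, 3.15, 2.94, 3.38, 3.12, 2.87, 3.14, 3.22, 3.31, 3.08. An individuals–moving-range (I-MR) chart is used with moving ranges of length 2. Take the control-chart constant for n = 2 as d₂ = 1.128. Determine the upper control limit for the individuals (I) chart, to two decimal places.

X̄ = (3.28 + 2.92 + 3.20 + 3.06 + 2.95 + 3.15 + 2.94 + 3.38 + 3.12 + 2.87 + 3.14 + 3.22 + 3.31 + 3.08) / 14 = 3.1157
Moving ranges: 0.36, 0.28, 0.14, 0.11, 0.20, 0.21, 0.44, 0.26, 0.25, 0.27, 0.08, 0.09, 0.23; M̄R̄ = 2.9200 / 13 = 0.2246
UCL = X̄ + 3·M̄R̄/d₂ = 3.1157 + 3 × 0.2246 / 1.128 = 3.7131

3.71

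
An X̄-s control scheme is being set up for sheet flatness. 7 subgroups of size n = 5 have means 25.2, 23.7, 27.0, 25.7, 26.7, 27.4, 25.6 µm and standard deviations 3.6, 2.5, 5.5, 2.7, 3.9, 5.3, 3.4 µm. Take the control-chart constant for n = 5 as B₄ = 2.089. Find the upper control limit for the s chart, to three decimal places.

8.028

s̄ = (3.6 + 2.5 + 5.5 + 2.7 + 3.9 + 5.3 + 3.4) / 7 = 3.8429
UCL_s = B₄·s̄ = 2.089 × 3.8429 = 8.0277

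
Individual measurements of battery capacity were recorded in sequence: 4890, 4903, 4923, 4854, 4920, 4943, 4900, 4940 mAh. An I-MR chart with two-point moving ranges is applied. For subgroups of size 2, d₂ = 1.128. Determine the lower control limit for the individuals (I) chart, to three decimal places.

4805.022

X̄ = (4890 + 4903 + 4923 + 4854 + 4920 + 4943 + 4900 + 4940) / 8 = 4909.1250
Moving ranges: 13, 20, 69, 66, 23, 43, 40; M̄R̄ = 274.0000 / 7 = 39.1429
LCL = X̄ − 3·M̄R̄/d₂ = 4909.1250 − 3 × 39.1429 / 1.128 = 4805.0217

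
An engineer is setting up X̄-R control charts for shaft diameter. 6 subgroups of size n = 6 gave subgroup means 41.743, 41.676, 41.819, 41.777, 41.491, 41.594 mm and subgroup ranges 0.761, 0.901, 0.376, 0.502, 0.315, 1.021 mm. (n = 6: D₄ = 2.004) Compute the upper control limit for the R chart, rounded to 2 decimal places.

R̄ = (0.761 + 0.901 + 0.376 + 0.502 + 0.315 + 1.021) / 6 = 3.8760 / 6 = 0.6460
UCL_R = D₄·R̄ = 2.004 × 0.6460 = 1.2946

1.29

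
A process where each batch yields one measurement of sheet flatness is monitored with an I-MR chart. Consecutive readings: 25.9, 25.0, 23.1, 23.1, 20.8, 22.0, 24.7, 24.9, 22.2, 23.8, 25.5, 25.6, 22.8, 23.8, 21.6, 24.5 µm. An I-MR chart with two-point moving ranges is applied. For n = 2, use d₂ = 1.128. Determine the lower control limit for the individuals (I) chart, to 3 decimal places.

X̄ = (25.9 + 25.0 + 23.1 + 23.1 + 20.8 + 22.0 + 24.7 + 24.9 + 22.2 + 23.8 + 25.5 + 25.6 + 22.8 + 23.8 + 21.6 + 24.5) / 16 = 23.7063
Moving ranges: 0.9, 1.9, 0.0, 2.3, 1.2, 2.7, 0.2, 2.7, 1.6, 1.7, 0.1, 2.8, 1.0, 2.2, 2.9; M̄R̄ = 24.2000 / 15 = 1.6133
LCL = X̄ − 3·M̄R̄/d₂ = 23.7063 − 3 × 1.6133 / 1.128 = 19.4155

19.415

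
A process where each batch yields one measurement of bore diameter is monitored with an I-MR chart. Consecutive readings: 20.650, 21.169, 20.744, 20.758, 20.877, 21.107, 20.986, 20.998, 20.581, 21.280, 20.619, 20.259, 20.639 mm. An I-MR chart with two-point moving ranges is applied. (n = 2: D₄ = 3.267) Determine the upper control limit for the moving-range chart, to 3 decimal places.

1.077

Moving ranges: 0.519, 0.425, 0.014, 0.119, 0.230, 0.121, 0.012, 0.417, 0.699, 0.661, 0.360, 0.380; M̄R̄ = 3.9570 / 12 = 0.3297
UCL_MR = D₄·M̄R̄ = 3.267 × 0.3297 = 1.0773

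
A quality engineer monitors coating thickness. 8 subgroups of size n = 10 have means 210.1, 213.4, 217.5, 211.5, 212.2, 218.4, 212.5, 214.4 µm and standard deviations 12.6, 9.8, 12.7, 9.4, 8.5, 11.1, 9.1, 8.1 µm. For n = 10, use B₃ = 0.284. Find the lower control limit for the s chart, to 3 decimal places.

s̄ = (12.6 + 9.8 + 12.7 + 9.4 + 8.5 + 11.1 + 9.1 + 8.1) / 8 = 10.1625
LCL_s = B₃·s̄ = 0.284 × 10.1625 = 2.8861

2.886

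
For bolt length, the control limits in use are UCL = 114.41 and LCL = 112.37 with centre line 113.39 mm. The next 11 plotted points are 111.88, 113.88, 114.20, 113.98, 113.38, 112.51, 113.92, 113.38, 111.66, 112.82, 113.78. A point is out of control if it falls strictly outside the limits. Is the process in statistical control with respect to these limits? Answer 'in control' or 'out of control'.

Compare each point to [112.37, 114.41]: sample 1 = 111.88 < LCL; sample 9 = 111.66 < LCL.

out of control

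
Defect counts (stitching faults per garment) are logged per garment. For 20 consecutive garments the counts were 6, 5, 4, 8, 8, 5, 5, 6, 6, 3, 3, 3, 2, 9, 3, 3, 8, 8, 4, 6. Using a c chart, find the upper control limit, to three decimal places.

12.124

c̄ = (6 + 5 + 4 + 8 + 8 + 5 + 5 + 6 + 6 + 3 + 3 + 3 + 2 + 9 + 3 + 3 + 8 + 8 + 4 + 6) / 20 = 105 / 20 = 5.2500
UCL = c̄ + 3√c̄ = 5.2500 + 3 × √5.2500 = 5.2500 + 3 × 2.2913 = 12.1239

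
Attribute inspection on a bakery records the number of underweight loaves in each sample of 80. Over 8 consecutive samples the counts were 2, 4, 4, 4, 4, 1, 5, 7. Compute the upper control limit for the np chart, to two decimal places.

9.64

p̄ = Σdᵢ / (k·n) = 31 / (8 × 80) = 0.04844
UCL = np̄ + 3·√(np̄(1−p̄)) = 3.8750 + 3 × √(3.8750×0.95156) = 3.8750 + 3 × 1.9202 = 9.6357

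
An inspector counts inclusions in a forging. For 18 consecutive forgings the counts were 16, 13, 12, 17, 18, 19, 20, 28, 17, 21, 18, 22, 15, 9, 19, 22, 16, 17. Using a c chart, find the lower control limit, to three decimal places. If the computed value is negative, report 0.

5.093

c̄ = (16 + 13 + 12 + 17 + 18 + 19 + 20 + 28 + 17 + 21 + 18 + 22 + 15 + 9 + 19 + 22 + 16 + 17) / 18 = 319 / 18 = 17.7222
LCL = c̄ − 3√c̄ = 17.7222 − 3 × 4.2098 = 5.0929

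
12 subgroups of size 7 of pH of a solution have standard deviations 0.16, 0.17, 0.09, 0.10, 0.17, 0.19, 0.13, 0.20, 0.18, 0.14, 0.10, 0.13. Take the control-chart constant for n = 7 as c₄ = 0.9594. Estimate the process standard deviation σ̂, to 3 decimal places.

s̄ = (0.16 + 0.17 + 0.09 + 0.10 + 0.17 + 0.19 + 0.13 + 0.20 + 0.18 + 0.14 + 0.10 + 0.13) / 12 = 0.1467
σ̂ = s̄ / c₄ = 0.1467 / 0.9594 = 0.1529

0.153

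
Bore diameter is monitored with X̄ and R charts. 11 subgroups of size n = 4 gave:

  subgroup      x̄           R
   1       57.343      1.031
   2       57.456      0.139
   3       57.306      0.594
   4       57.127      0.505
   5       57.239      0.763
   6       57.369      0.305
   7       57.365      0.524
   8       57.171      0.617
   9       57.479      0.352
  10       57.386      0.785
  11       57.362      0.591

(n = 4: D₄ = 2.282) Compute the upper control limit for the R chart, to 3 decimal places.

R̄ = (1.031 + 0.139 + 0.594 + 0.505 + 0.763 + 0.305 + 0.524 + 0.617 + 0.352 + 0.785 + 0.591) / 11 = 6.2060 / 11 = 0.5642
UCL_R = D₄·R̄ = 2.282 × 0.5642 = 1.2875

1.287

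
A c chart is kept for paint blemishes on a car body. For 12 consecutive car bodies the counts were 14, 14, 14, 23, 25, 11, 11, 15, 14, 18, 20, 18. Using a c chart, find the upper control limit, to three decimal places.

28.572

c̄ = (14 + 14 + 14 + 23 + 25 + 11 + 11 + 15 + 14 + 18 + 20 + 18) / 12 = 197 / 12 = 16.4167
UCL = c̄ + 3√c̄ = 16.4167 + 3 × √16.4167 = 16.4167 + 3 × 4.0517 = 28.5719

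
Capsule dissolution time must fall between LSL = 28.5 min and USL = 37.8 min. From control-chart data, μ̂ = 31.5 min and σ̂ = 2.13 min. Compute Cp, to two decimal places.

0.73

Cp = (USL − LSL) / (6σ̂) = (37.8 − 28.5) / (6 × 2.13) = 9.3000 / 12.7800 = 0.7277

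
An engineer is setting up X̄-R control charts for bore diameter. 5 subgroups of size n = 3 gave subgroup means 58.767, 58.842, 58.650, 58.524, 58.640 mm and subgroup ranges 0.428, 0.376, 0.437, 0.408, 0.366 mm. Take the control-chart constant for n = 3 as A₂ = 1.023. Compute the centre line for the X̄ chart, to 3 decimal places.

58.685

X̄̄ = (58.767 + 58.842 + 58.650 + 58.524 + 58.640) / 5 = 293.4230 / 5 = 58.6846
CL = X̄̄ = 58.6846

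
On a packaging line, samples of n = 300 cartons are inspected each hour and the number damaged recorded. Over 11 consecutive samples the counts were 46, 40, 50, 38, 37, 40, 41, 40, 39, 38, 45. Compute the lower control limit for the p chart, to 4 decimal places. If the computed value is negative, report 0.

p̄ = Σdᵢ / (k·n) = 454 / (11 × 300) = 0.13758
LCL = p̄ − 3·√(p̄(1−p̄)/n) = 0.13758 − 3 × 0.01989 = 0.07791

0.0779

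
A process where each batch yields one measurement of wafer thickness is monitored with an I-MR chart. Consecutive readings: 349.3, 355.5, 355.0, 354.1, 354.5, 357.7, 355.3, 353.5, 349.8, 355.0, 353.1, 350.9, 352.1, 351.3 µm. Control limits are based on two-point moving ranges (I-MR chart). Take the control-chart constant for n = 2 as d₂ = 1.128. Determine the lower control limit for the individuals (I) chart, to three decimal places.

347.145

X̄ = (349.3 + 355.5 + 355.0 + 354.1 + 354.5 + 357.7 + 355.3 + 353.5 + 349.8 + 355.0 + 353.1 + 350.9 + 352.1 + 351.3) / 14 = 353.3643
Moving ranges: 6.2, 0.5, 0.9, 0.4, 3.2, 2.4, 1.8, 3.7, 5.2, 1.9, 2.2, 1.2, 0.8; M̄R̄ = 30.4000 / 13 = 2.3385
LCL = X̄ − 3·M̄R̄/d₂ = 353.3643 − 3 × 2.3385 / 1.128 = 347.1450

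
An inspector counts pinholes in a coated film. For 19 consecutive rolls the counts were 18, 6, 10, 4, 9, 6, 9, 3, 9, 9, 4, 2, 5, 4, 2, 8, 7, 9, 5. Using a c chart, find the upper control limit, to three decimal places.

14.606

c̄ = (18 + 6 + 10 + 4 + 9 + 6 + 9 + 3 + 9 + 9 + 4 + 2 + 5 + 4 + 2 + 8 + 7 + 9 + 5) / 19 = 129 / 19 = 6.7895
UCL = c̄ + 3√c̄ = 6.7895 + 3 × √6.7895 = 6.7895 + 3 × 2.6057 = 14.6065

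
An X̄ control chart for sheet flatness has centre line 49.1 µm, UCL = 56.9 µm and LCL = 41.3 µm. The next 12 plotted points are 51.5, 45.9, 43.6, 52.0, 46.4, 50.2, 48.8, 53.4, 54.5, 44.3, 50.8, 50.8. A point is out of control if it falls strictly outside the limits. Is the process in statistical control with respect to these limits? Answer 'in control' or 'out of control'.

in control

All 12 points lie within [41.3, 56.9].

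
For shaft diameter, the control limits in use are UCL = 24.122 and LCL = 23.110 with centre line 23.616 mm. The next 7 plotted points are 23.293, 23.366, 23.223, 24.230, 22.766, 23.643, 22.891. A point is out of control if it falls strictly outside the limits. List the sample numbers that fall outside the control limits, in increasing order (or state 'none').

4, 5, 7

Compare each point to [23.110, 24.122]: sample 4 = 24.230 > UCL; sample 5 = 22.766 < LCL; sample 7 = 22.891 < LCL.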